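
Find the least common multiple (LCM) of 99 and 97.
9603

First find GCD(99, 97) using the Euclidean algorithm:
99 = 1 × 97 + 2
97 = 48 × 2 + 1
2 = 2 × 1 + 0
GCD(99, 97) = 1

LCM formula: LCM(a, b) = (a × b) / GCD(a, b)
LCM(99, 97) = (99 × 97) / 1
LCM(99, 97) = 9603 / 1
LCM(99, 97) = 9603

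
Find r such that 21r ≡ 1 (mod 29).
21^(-1) ≡ 18 (mod 29). Verification: 21 × 18 = 378 ≡ 1 (mod 29)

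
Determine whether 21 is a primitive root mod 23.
p - 1 = 22 has prime divisors 2, 11. Check 21^(22/q) mod 23 for each: 21^(22/2) = 21^11 ≡ 22, 21^(22/11) = 21^2 ≡ 4 (mod 23). None of these is 1, so 21 has order 22 = φ(23), so it is a primitive root mod 23.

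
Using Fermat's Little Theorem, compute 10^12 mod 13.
By Fermat's Little Theorem, 10^{12} ≡ 1 (mod 13) since 13 is prime and gcd(10, 13) = 1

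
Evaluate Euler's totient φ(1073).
1008

Prime factorization: 1073 = 29 × 37
Using the formula φ(n) = n × Π(1 - 1/p) for each prime factor p:
φ(1073) = 1073 × (1 - 1/29) × (1 - 1/37)
φ(1073) = 1008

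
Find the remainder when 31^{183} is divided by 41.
By Fermat: 31^{40} ≡ 1 (mod 41). 183 = 4×40 + 23. So 31^{183} ≡ 31^{23} ≡ 25 (mod 41)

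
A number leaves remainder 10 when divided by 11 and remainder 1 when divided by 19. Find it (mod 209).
M = 11 × 19 = 209. M₁ = 19, y₁ ≡ 7 (mod 11). M₂ = 11, y₂ ≡ 7 (mod 19). t = 10×19×7 + 1×11×7 ≡ 153 (mod 209)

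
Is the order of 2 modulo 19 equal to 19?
No, the actual order is 18, not 19.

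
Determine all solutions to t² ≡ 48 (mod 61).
The square roots of 48 mod 61 are 29 and 32. Verify: 29² = 841 ≡ 48 (mod 61)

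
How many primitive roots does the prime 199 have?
Number of primitive roots mod 199 = φ(198) = 60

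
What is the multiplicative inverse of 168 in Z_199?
168^(-1) ≡ 77 (mod 199). Verification: 168 × 77 = 12936 ≡ 1 (mod 199)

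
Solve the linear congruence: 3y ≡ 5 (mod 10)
5

Since gcd(3, 10) = 1 divides 5, a solution exists.
Multiply both sides by the inverse of 3 mod 10:
  3^(-1) mod 10 = 7
  x ≡ 7 × 5 ≡ 35 ≡ 5 (mod 10)
Verification: 3 × 5 = 15 = 1 × 10 + 5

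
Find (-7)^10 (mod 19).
(-7) ≡ 12 (mod 19). 10 = 8 + 2 (binary 1010). Repeated squaring mod 19: 12^1 ≡ 12; 12^2 ≡ 12² = 144 ≡ 11; 12^4 ≡ 11² = 121 ≡ 7; 12^8 ≡ 7² = 49 ≡ 11. Multiply: (-7)^10 ≡ 12^8 × 12^2 ≡ 11 × 11 (mod 19): 11 × 11 = 121 ≡ 7. So (-7)^10 ≡ 7 (mod 19).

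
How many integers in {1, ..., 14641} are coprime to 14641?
13310

Prime factorization: 14641 = 11^4
Using the formula φ(n) = n × Π(1 - 1/p) for each prime factor p:
φ(14641) = 14641 × (1 - 1/11)
φ(14641) = 13310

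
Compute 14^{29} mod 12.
8

Using successive squaring:
Binary expansion of 29: 11101
Powers of 14 mod 12 (each is the square of the previous):
  14^1 ≡ 2 (mod 12)
  14^2 ≡ 2² = 4 ≡ 4 (mod 12)
  14^4 ≡ 4² = 16 ≡ 4 (mod 12)
  14^8 ≡ 4² = 16 ≡ 4 (mod 12)
  14^16 ≡ 4² = 16 ≡ 4 (mod 12)
29 = 16 + 8 + 4 + 1, so 14^29 = 14^16 × 14^8 × 14^4 × 14^1 ≡ 4 × 4 × 4 × 2 (mod 12)
Multiplying step by step:
  4 × 4 = 16 ≡ 4 (mod 12)
  4 × 4 = 16 ≡ 4 (mod 12)
  4 × 2 = 8 ≡ 8 (mod 12)
Result: 14^29 ≡ 8 (mod 12)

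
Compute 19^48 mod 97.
Using repeated squaring. 48 = 32 + 16 (binary 110000). Repeated squaring mod 97: 19^1 ≡ 19; 19^2 ≡ 19² = 361 ≡ 70; 19^4 ≡ 70² = 4900 ≡ 50; 19^8 ≡ 50² = 2500 ≡ 75; 19^16 ≡ 75² = 5625 ≡ 96; 19^32 ≡ 96² = 9216 ≡ 1. Multiply: 19^48 = 19^32 × 19^16 ≡ 1 × 96 (mod 97): 1 × 96 = 96 ≡ 96. So 19^48 ≡ 96 (mod 97).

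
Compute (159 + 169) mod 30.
28

(159 + 169) = 328
328 mod 30 = 28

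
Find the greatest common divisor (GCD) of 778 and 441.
1

Using the Euclidean algorithm:
778 = 1 × 441 + 337
441 = 1 × 337 + 104
337 = 3 × 104 + 25
104 = 4 × 25 + 4
25 = 6 × 4 + 1
4 = 4 × 1 + 0

GCD(778, 441) = 1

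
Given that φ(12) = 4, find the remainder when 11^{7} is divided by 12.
By Euler: 11^{4} ≡ 1 (mod 12) since gcd(11, 12) = 1. 7 = 1×4 + 3. So 11^{7} ≡ 11^{3} ≡ 11 (mod 12)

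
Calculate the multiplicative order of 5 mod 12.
Powers of 5 mod 12: 5^1≡5, 5^2≡1. Order = 2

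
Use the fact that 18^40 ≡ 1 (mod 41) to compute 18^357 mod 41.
By Fermat: 18^{40} ≡ 1 (mod 41). 357 = 8×40 + 37. So 18^{357} ≡ 18^{37} ≡ 37 (mod 41)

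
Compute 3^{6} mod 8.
1

Using successive squaring:
Binary expansion of 6: 110
Powers of 3 mod 8 (each is the square of the previous):
  3^1 ≡ 3 (mod 8)
  3^2 ≡ 3² = 9 ≡ 1 (mod 8)
  3^4 ≡ 1² = 1 ≡ 1 (mod 8)
6 = 4 + 2, so 3^6 = 3^4 × 3^2 ≡ 1 × 1 (mod 8)
Multiplying step by step:
  1 × 1 = 1 ≡ 1 (mod 8)
Result: 3^6 ≡ 1 (mod 8)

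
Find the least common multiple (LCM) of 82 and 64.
2624

First find GCD(82, 64) using the Euclidean algorithm:
82 = 1 × 64 + 18
64 = 3 × 18 + 10
18 = 1 × 10 + 8
10 = 1 × 8 + 2
8 = 4 × 2 + 0
GCD(82, 64) = 2

LCM formula: LCM(a, b) = (a × b) / GCD(a, b)
LCM(82, 64) = (82 × 64) / 2
LCM(82, 64) = 5248 / 2
LCM(82, 64) = 2624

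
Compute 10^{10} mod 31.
5

Using successive squaring:
Binary expansion of 10: 1010
Powers of 10 mod 31 (each is the square of the previous):
  10^1 ≡ 10 (mod 31)
  10^2 ≡ 10² = 100 ≡ 7 (mod 31)
  10^4 ≡ 7² = 49 ≡ 18 (mod 31)
  10^8 ≡ 18² = 324 ≡ 14 (mod 31)
10 = 8 + 2, so 10^10 = 10^8 × 10^2 ≡ 14 × 7 (mod 31)
Multiplying step by step:
  14 × 7 = 98 ≡ 5 (mod 31)
Result: 10^10 ≡ 5 (mod 31)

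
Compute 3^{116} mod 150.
21

Using successive squaring:
Binary expansion of 116: 1110100
Powers of 3 mod 150 (each is the square of the previous):
  3^1 ≡ 3 (mod 150)
  3^2 ≡ 3² = 9 ≡ 9 (mod 150)
  3^4 ≡ 9² = 81 ≡ 81 (mod 150)
  3^8 ≡ 81² = 6561 ≡ 111 (mod 150)
  3^16 ≡ 111² = 12321 ≡ 21 (mod 150)
  3^32 ≡ 21² = 441 ≡ 141 (mod 150)
  3^64 ≡ 141² = 19881 ≡ 81 (mod 150)
116 = 64 + 32 + 16 + 4, so 3^116 = 3^64 × 3^32 × 3^16 × 3^4 ≡ 81 × 141 × 21 × 81 (mod 150)
Multiplying step by step:
  81 × 141 = 11421 ≡ 21 (mod 150)
  21 × 21 = 441 ≡ 141 (mod 150)
  141 × 81 = 11421 ≡ 21 (mod 150)
Result: 3^116 ≡ 21 (mod 150)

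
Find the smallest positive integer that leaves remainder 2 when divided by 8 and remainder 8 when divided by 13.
M = 8 × 13 = 104. M₁ = 13, y₁ ≡ 5 (mod 8). M₂ = 8, y₂ ≡ 5 (mod 13). r = 2×13×5 + 8×8×5 ≡ 34 (mod 104). The smallest positive such number is 34.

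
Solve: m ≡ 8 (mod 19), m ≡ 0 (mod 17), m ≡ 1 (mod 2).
M = 19 × 17 × 2 = 646. M₁ = 34, y₁ ≡ 14 (mod 19). M₂ = 38, y₂ ≡ 13 (mod 17). M₃ = 323, y₃ ≡ 1 (mod 2). m = 8×34×14 + 0×38×13 + 1×323×1 ≡ 255 (mod 646)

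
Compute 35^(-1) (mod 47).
35^(-1) ≡ 43 (mod 47). Verification: 35 × 43 = 1505 ≡ 1 (mod 47)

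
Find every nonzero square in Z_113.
QRs mod 113: {1, 2, 4, 7, 8, 9, 11, 13, 14, 15, 16, 18, 22, 25, 26, 28, 30, 31, 32, 36, 41, 44, 49, 50, 51, 52, 53, 56, 57, 60, 61, 62, 63, 64, 69, 72, 77, 81, 82, 83, 85, 87, 88, 91, 95, 97, 98, 99, 100, 102, 104, 105, 106, 109, 111, 112}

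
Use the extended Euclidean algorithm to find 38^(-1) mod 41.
Extended GCD: 38(-14) + 41(13) = 1. So 38^(-1) ≡ 27 ≡ 27 (mod 41). Verify: 38 × 27 = 1026 ≡ 1 (mod 41)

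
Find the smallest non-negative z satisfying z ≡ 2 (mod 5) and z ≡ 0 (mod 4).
M = 5 × 4 = 20. M₁ = 4, y₁ ≡ 4 (mod 5). M₂ = 5, y₂ ≡ 1 (mod 4). z = 2×4×4 + 0×5×1 ≡ 12 (mod 20)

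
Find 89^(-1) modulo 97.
12

Using Extended Euclidean Algorithm:
gcd(89, 97) = 1
Bezout coefficients: 89 × 12 + 97 × -11 = 1
So 89 × 12 ≡ 1 (mod 97)
The inverse is 12 mod 97 = 12
Verification: 89 × 12 = 1068 = 11 × 97 + 1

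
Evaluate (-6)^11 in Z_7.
Using Fermat: (-6)^{6} ≡ 1 (mod 7). 11 ≡ 5 (mod 6). So (-6)^{11} ≡ (-6)^{5} ≡ 1 (mod 7)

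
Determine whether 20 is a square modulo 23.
By Euler's criterion: 20^{11} ≡ 22 (mod 23). Since this equals -1 (≡ 22), 20 is not a QR.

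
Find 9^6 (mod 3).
9 ≡ 0 (mod 3). 6 = 4 + 2 (binary 110). Repeated squaring mod 3: 0^1 ≡ 0; 0^2 ≡ 0² = 0 ≡ 0; 0^4 ≡ 0² = 0 ≡ 0. Multiply: 9^6 ≡ 0^4 × 0^2 ≡ 0 × 0 (mod 3): 0 × 0 = 0 ≡ 0. So 9^6 ≡ 0 (mod 3).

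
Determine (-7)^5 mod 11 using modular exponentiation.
(-7) ≡ 4 (mod 11). 5 = 4 + 1 (binary 101). Repeated squaring mod 11: 4^1 ≡ 4; 4^2 ≡ 4² = 16 ≡ 5; 4^4 ≡ 5² = 25 ≡ 3. Multiply: (-7)^5 ≡ 4^4 × 4^1 ≡ 3 × 4 (mod 11): 3 × 4 = 12 ≡ 1. So (-7)^5 ≡ 1 (mod 11).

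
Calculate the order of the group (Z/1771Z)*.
1320

Prime factorization: 1771 = 7 × 11 × 23
Using the formula φ(n) = n × Π(1 - 1/p) for each prime factor p:
φ(1771) = 1771 × (1 - 1/7) × (1 - 1/11) × (1 - 1/23)
φ(1771) = 1320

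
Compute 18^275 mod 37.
Using Fermat: 18^{36} ≡ 1 (mod 37). 275 ≡ 23 (mod 36). So 18^{275} ≡ 18^{23} ≡ 22 (mod 37)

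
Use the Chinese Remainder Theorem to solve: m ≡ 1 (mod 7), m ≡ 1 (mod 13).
M = 7 × 13 = 91. M₁ = 13, y₁ ≡ 6 (mod 7). M₂ = 7, y₂ ≡ 2 (mod 13). m = 1×13×6 + 1×7×2 ≡ 1 (mod 91)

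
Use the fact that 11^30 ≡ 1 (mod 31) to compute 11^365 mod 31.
By Fermat: 11^{30} ≡ 1 (mod 31). 365 ≡ 5 (mod 30). So 11^{365} ≡ 11^{5} ≡ 6 (mod 31)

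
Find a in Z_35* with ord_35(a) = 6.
4 has order 6 mod 35 since 4^{6} ≡ 1 (mod 35) and no smaller power works.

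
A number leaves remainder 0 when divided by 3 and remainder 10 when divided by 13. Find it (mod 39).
M = 3 × 13 = 39. M₁ = 13, y₁ ≡ 1 (mod 3). M₂ = 3, y₂ ≡ 9 (mod 13). z = 0×13×1 + 10×3×9 ≡ 36 (mod 39)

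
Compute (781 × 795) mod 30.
15

(781 × 795) = 620895
620895 mod 30 = 15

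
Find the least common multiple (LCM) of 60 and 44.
660

First find GCD(60, 44) using the Euclidean algorithm:
60 = 1 × 44 + 16
44 = 2 × 16 + 12
16 = 1 × 12 + 4
12 = 3 × 4 + 0
GCD(60, 44) = 4

LCM formula: LCM(a, b) = (a × b) / GCD(a, b)
LCM(60, 44) = (60 × 44) / 4
LCM(60, 44) = 2640 / 4
LCM(60, 44) = 660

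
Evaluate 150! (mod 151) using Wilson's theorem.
By Wilson's theorem, (150)! ≡ -1 ≡ 150 (mod 151)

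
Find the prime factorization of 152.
2^3 × 19

Divide by primes starting from smallest:
152 ÷ 2 = 76
76 ÷ 2 = 38
38 ÷ 2 = 19
19 ÷ 19 = 1

152 = 2^3 × 19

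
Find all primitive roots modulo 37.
Primitive roots mod 37: {2, 5, 13, 15, 17, 18, 19, 20, 22, 24, 32, 35}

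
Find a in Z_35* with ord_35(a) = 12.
17 has order 12 mod 35 since 17^{12} ≡ 1 (mod 35) and no smaller power works.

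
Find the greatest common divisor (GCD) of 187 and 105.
1

Using the Euclidean algorithm:
187 = 1 × 105 + 82
105 = 1 × 82 + 23
82 = 3 × 23 + 13
23 = 1 × 13 + 10
13 = 1 × 10 + 3
10 = 3 × 3 + 1
3 = 3 × 1 + 0

GCD(187, 105) = 1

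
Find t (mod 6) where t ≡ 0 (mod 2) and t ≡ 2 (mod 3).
M = 2 × 3 = 6. M₁ = 3, y₁ ≡ 1 (mod 2). M₂ = 2, y₂ ≡ 2 (mod 3). t = 0×3×1 + 2×2×2 ≡ 2 (mod 6)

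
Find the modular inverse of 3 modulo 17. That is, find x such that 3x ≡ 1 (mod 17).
6

Using Extended Euclidean Algorithm:
gcd(3, 17) = 1
Bezout coefficients: 3 × 6 + 17 × -1 = 1
So 3 × 6 ≡ 1 (mod 17)
The inverse is 6 mod 17 = 6
Verification: 3 × 6 = 18 = 1 × 17 + 1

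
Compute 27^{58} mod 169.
157

Using successive squaring:
Binary expansion of 58: 111010
Powers of 27 mod 169 (each is the square of the previous):
  27^1 ≡ 27 (mod 169)
  27^2 ≡ 27² = 729 ≡ 53 (mod 169)
  27^4 ≡ 53² = 2809 ≡ 105 (mod 169)
  27^8 ≡ 105² = 11025 ≡ 40 (mod 169)
  27^16 ≡ 40² = 1600 ≡ 79 (mod 169)
  27^32 ≡ 79² = 6241 ≡ 157 (mod 169)
58 = 32 + 16 + 8 + 2, so 27^58 = 27^32 × 27^16 × 27^8 × 27^2 ≡ 157 × 79 × 40 × 53 (mod 169)
Multiplying step by step:
  157 × 79 = 12403 ≡ 66 (mod 169)
  66 × 40 = 2640 ≡ 105 (mod 169)
  105 × 53 = 5565 ≡ 157 (mod 169)
Result: 27^58 ≡ 157 (mod 169)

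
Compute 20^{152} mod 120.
40

Using successive squaring:
Binary expansion of 152: 10011000
Powers of 20 mod 120 (each is the square of the previous):
  20^1 ≡ 20 (mod 120)
  20^2 ≡ 20² = 400 ≡ 40 (mod 120)
  20^4 ≡ 40² = 1600 ≡ 40 (mod 120)
  20^8 ≡ 40² = 1600 ≡ 40 (mod 120)
  20^16 ≡ 40² = 1600 ≡ 40 (mod 120)
  20^32 ≡ 40² = 1600 ≡ 40 (mod 120)
  20^64 ≡ 40² = 1600 ≡ 40 (mod 120)
  20^128 ≡ 40² = 1600 ≡ 40 (mod 120)
152 = 128 + 16 + 8, so 20^152 = 20^128 × 20^16 × 20^8 ≡ 40 × 40 × 40 (mod 120)
Multiplying step by step:
  40 × 40 = 1600 ≡ 40 (mod 120)
  40 × 40 = 1600 ≡ 40 (mod 120)
Result: 20^152 ≡ 40 (mod 120)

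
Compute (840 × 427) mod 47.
23

(840 × 427) = 358680
358680 mod 47 = 23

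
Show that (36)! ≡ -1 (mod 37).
(36)! mod 37 = 36. Since this equals -1 (mod 37), Wilson confirms 37 is prime.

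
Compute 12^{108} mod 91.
1

Using successive squaring:
Binary expansion of 108: 1101100
Powers of 12 mod 91 (each is the square of the previous):
  12^1 ≡ 12 (mod 91)
  12^2 ≡ 12² = 144 ≡ 53 (mod 91)
  12^4 ≡ 53² = 2809 ≡ 79 (mod 91)
  12^8 ≡ 79² = 6241 ≡ 53 (mod 91)
  12^16 ≡ 53² = 2809 ≡ 79 (mod 91)
  12^32 ≡ 79² = 6241 ≡ 53 (mod 91)
  12^64 ≡ 53² = 2809 ≡ 79 (mod 91)
108 = 64 + 32 + 8 + 4, so 12^108 = 12^64 × 12^32 × 12^8 × 12^4 ≡ 79 × 53 × 53 × 79 (mod 91)
Multiplying step by step:
  79 × 53 = 4187 ≡ 1 (mod 91)
  1 × 53 = 53 ≡ 53 (mod 91)
  53 × 79 = 4187 ≡ 1 (mod 91)
Result: 12^108 ≡ 1 (mod 91)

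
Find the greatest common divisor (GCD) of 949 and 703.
1

Using the Euclidean algorithm:
949 = 1 × 703 + 246
703 = 2 × 246 + 211
246 = 1 × 211 + 35
211 = 6 × 35 + 1
35 = 35 × 1 + 0

GCD(949, 703) = 1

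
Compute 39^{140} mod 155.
1

Using successive squaring:
Binary expansion of 140: 10001100
Powers of 39 mod 155 (each is the square of the previous):
  39^1 ≡ 39 (mod 155)
  39^2 ≡ 39² = 1521 ≡ 126 (mod 155)
  39^4 ≡ 126² = 15876 ≡ 66 (mod 155)
  39^8 ≡ 66² = 4356 ≡ 16 (mod 155)
  39^16 ≡ 16² = 256 ≡ 101 (mod 155)
  39^32 ≡ 101² = 10201 ≡ 126 (mod 155)
  39^64 ≡ 126² = 15876 ≡ 66 (mod 155)
  39^128 ≡ 66² = 4356 ≡ 16 (mod 155)
140 = 128 + 8 + 4, so 39^140 = 39^128 × 39^8 × 39^4 ≡ 16 × 16 × 66 (mod 155)
Multiplying step by step:
  16 × 16 = 256 ≡ 101 (mod 155)
  101 × 66 = 6666 ≡ 1 (mod 155)
Result: 39^140 ≡ 1 (mod 155)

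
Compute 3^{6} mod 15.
9

Using successive squaring:
Binary expansion of 6: 110
Powers of 3 mod 15 (each is the square of the previous):
  3^1 ≡ 3 (mod 15)
  3^2 ≡ 3² = 9 ≡ 9 (mod 15)
  3^4 ≡ 9² = 81 ≡ 6 (mod 15)
6 = 4 + 2, so 3^6 = 3^4 × 3^2 ≡ 6 × 9 (mod 15)
Multiplying step by step:
  6 × 9 = 54 ≡ 9 (mod 15)
Result: 3^6 ≡ 9 (mod 15)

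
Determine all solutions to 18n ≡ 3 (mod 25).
21

Since gcd(18, 25) = 1 divides 3, a solution exists.
Multiply both sides by the inverse of 18 mod 25:
  18^(-1) mod 25 = 7
  x ≡ 7 × 3 ≡ 21 ≡ 21 (mod 25)
Verification: 18 × 21 = 378 = 15 × 25 + 3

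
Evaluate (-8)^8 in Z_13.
(-8) ≡ 5 (mod 13). 8 = 8 (binary 1000). Repeated squaring mod 13: 5^1 ≡ 5; 5^2 ≡ 5² = 25 ≡ 12; 5^4 ≡ 12² = 144 ≡ 1; 5^8 ≡ 1² = 1 ≡ 1. So (-8)^8 ≡ 1 (mod 13).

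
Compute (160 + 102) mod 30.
22

(160 + 102) = 262
262 mod 30 = 22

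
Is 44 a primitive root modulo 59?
p - 1 = 58 has prime divisors 2, 29. Check 44^(58/q) mod 59 for each: 44^(58/2) = 44^29 ≡ 58, 44^(58/29) = 44^2 ≡ 48 (mod 59). None of these is 1, so 44 has order 58 = φ(59), so it is a primitive root mod 59.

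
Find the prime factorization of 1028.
2^2 × 257

Divide by primes starting from smallest:
1028 ÷ 2 = 514
514 ÷ 2 = 257
257 ÷ 257 = 1

1028 = 2^2 × 257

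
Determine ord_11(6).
Powers of 6 mod 11: 6^1≡6, 6^2≡3, 6^3≡7, 6^4≡9, 6^5≡10, 6^6≡5, 6^7≡8, 6^8≡4, 6^9≡2, 6^10≡1. Order = 10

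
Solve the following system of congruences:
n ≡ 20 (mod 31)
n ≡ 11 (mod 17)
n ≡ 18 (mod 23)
6964

Using the Chinese Remainder Theorem:
M = product of moduli = 12121
For equation 1: M_1 = 391, 391 ≡ 19 (mod 31), inverse of 391 mod 31 is 18 (check: 19 × 18 = 342 ≡ 1 (mod 31))
For equation 2: M_2 = 713, 713 ≡ 16 (mod 17), inverse of 713 mod 17 is 16 (check: 16 × 16 = 256 ≡ 1 (mod 17))
For equation 3: M_3 = 527, 527 ≡ 21 (mod 23), inverse of 527 mod 23 is 11 (check: 21 × 11 = 231 ≡ 1 (mod 23))
Combine: n ≡ Σ r_i×M_i×(M_i⁻¹ mod m_i) = 20×391×18 + 11×713×16 + 18×527×11 = 140760 + 125488 + 104346 = 370594
370594 mod 12121 = 6964
n ≡ 6964 (mod 12121)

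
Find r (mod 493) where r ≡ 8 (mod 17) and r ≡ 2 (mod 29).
M = 17 × 29 = 493. M₁ = 29, y₁ ≡ 10 (mod 17). M₂ = 17, y₂ ≡ 12 (mod 29). r = 8×29×10 + 2×17×12 ≡ 263 (mod 493)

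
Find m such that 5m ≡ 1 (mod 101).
5^(-1) ≡ 81 (mod 101). Verification: 5 × 81 = 405 ≡ 1 (mod 101)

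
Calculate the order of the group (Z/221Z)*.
192

Prime factorization: 221 = 13 × 17
Using the formula φ(n) = n × Π(1 - 1/p) for each prime factor p:
φ(221) = 221 × (1 - 1/13) × (1 - 1/17)
φ(221) = 192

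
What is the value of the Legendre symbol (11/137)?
(11/137) = 11^{68} mod 137 = 1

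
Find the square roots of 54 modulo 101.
The square roots of 54 mod 101 are 16 and 85. Verify: 16² = 256 ≡ 54 (mod 101)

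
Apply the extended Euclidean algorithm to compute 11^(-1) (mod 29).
Extended GCD: 11(8) + 29(-3) = 1. So 11^(-1) ≡ 8 ≡ 8 (mod 29). Verify: 11 × 8 = 88 ≡ 1 (mod 29)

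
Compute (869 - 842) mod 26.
1

(869 - 842) = 27
27 mod 26 = 1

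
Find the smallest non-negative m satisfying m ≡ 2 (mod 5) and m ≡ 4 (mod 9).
M = 5 × 9 = 45. M₁ = 9, y₁ ≡ 4 (mod 5). M₂ = 5, y₂ ≡ 2 (mod 9). m = 2×9×4 + 4×5×2 ≡ 22 (mod 45)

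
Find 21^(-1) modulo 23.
11

Using Extended Euclidean Algorithm:
gcd(21, 23) = 1
Bezout coefficients: 21 × 11 + 23 × -10 = 1
So 21 × 11 ≡ 1 (mod 23)
The inverse is 11 mod 23 = 11
Verification: 21 × 11 = 231 = 10 × 23 + 1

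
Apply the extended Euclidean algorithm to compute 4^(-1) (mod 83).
Extended GCD: 4(21) + 83(-1) = 1. So 4^(-1) ≡ 21 ≡ 21 (mod 83). Verify: 4 × 21 = 84 ≡ 1 (mod 83)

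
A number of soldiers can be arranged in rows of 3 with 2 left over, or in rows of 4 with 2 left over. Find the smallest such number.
M = 3 × 4 = 12. M₁ = 4, y₁ ≡ 1 (mod 3). M₂ = 3, y₂ ≡ 3 (mod 4). k = 2×4×1 + 2×3×3 ≡ 2 (mod 12). The smallest positive such number is 2.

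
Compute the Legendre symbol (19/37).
(19/37) = 19^{18} mod 37 = -1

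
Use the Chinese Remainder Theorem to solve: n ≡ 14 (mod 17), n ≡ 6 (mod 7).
48

Using the Chinese Remainder Theorem:
M = product of moduli = 119
For equation 1: M_1 = 7, 7 ≡ 7 (mod 17), inverse of 7 mod 17 is 5 (check: 7 × 5 = 35 ≡ 1 (mod 17))
For equation 2: M_2 = 17, 17 ≡ 3 (mod 7), inverse of 17 mod 7 is 5 (check: 3 × 5 = 15 ≡ 1 (mod 7))
Combine: n ≡ Σ r_i×M_i×(M_i⁻¹ mod m_i) = 14×7×5 + 6×17×5 = 490 + 510 = 1000
1000 mod 119 = 48
n ≡ 48 (mod 119)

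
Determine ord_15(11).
Powers of 11 mod 15: 11^1≡11, 11^2≡1. Order = 2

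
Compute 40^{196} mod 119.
72

Using successive squaring:
Binary expansion of 196: 11000100
Powers of 40 mod 119 (each is the square of the previous):
  40^1 ≡ 40 (mod 119)
  40^2 ≡ 40² = 1600 ≡ 53 (mod 119)
  40^4 ≡ 53² = 2809 ≡ 72 (mod 119)
  40^8 ≡ 72² = 5184 ≡ 67 (mod 119)
  40^16 ≡ 67² = 4489 ≡ 86 (mod 119)
  40^32 ≡ 86² = 7396 ≡ 18 (mod 119)
  40^64 ≡ 18² = 324 ≡ 86 (mod 119)
  40^128 ≡ 86² = 7396 ≡ 18 (mod 119)
196 = 128 + 64 + 4, so 40^196 = 40^128 × 40^64 × 40^4 ≡ 18 × 86 × 72 (mod 119)
Multiplying step by step:
  18 × 86 = 1548 ≡ 1 (mod 119)
  1 × 72 = 72 ≡ 72 (mod 119)
Result: 40^196 ≡ 72 (mod 119)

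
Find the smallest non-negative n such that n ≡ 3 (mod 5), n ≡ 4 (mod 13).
43

Using the Chinese Remainder Theorem:
M = product of moduli = 65
For equation 1: M_1 = 13, 13 ≡ 3 (mod 5), inverse of 13 mod 5 is 2 (check: 3 × 2 = 6 ≡ 1 (mod 5))
For equation 2: M_2 = 5, 5 ≡ 5 (mod 13), inverse of 5 mod 13 is 8 (check: 5 × 8 = 40 ≡ 1 (mod 13))
Combine: n ≡ Σ r_i×M_i×(M_i⁻¹ mod m_i) = 3×13×2 + 4×5×8 = 78 + 160 = 238
238 mod 65 = 43
n ≡ 43 (mod 65)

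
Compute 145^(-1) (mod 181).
145^(-1) ≡ 5 (mod 181). Verification: 145 × 5 = 725 ≡ 1 (mod 181)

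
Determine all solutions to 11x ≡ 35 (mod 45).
40

Since gcd(11, 45) = 1 divides 35, a solution exists.
Multiply both sides by the inverse of 11 mod 45:
  11^(-1) mod 45 = 41
  x ≡ 41 × 35 ≡ 1435 ≡ 40 (mod 45)
Verification: 11 × 40 = 440 = 9 × 45 + 35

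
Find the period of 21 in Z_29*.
Powers of 21 mod 29: 21^1≡21, 21^2≡6, 21^3≡10, 21^4≡7, 21^5≡2, 21^6≡13, 21^7≡12, 21^8≡20, 21^9≡14, 21^10≡4, 21^11≡26, 21^12≡24, 21^13≡11, 21^14≡28, 21^15≡8, 21^16≡23, 21^17≡19, 21^18≡22, 21^19≡27, 21^20≡16, 21^21≡17, 21^22≡9, 21^23≡15, 21^24≡25, 21^25≡3, 21^26≡5, 21^27≡18, 21^28≡1. Order = 28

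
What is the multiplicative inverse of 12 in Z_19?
12^(-1) ≡ 8 (mod 19). Verification: 12 × 8 = 96 ≡ 1 (mod 19)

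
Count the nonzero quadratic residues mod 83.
For prime 83, there are (p-1)/2 = (83-1)/2 = 41 quadratic residues (excluding 0).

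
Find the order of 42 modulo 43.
Powers of 42 mod 43: 42^1≡42, 42^2≡1. Order = 2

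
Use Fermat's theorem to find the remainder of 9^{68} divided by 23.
12

By Fermat's Little Theorem, a^(p-1) ≡ 1 (mod p) for prime p and gcd(a, p) = 1
Here p = 23, so 9^22 ≡ 1 (mod 23)
We can reduce the exponent: 68 mod 22 = 2
So 9^68 ≡ 9^2 (mod 23)
Computing: 9^2 mod 23 = 12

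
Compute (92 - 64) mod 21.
7

(92 - 64) = 28
28 mod 21 = 7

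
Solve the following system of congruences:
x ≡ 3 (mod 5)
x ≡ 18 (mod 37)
18

Using the Chinese Remainder Theorem:
M = product of moduli = 185
For equation 1: M_1 = 37, 37 ≡ 2 (mod 5), inverse of 37 mod 5 is 3 (check: 2 × 3 = 6 ≡ 1 (mod 5))
For equation 2: M_2 = 5, 5 ≡ 5 (mod 37), inverse of 5 mod 37 is 15 (check: 5 × 15 = 75 ≡ 1 (mod 37))
Combine: x ≡ Σ r_i×M_i×(M_i⁻¹ mod m_i) = 3×37×3 + 18×5×15 = 333 + 1350 = 1683
1683 mod 185 = 18
x ≡ 18 (mod 185)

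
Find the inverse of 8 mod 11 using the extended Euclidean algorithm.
Extended GCD: 8(-4) + 11(3) = 1. So 8^(-1) ≡ 7 ≡ 7 (mod 11). Verify: 8 × 7 = 56 ≡ 1 (mod 11)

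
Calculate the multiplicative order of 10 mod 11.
Powers of 10 mod 11: 10^1≡10, 10^2≡1. Order = 2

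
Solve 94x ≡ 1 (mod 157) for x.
94^(-1) ≡ 152 (mod 157). Verification: 94 × 152 = 14288 ≡ 1 (mod 157)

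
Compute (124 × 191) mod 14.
10

(124 × 191) = 23684
23684 mod 14 = 10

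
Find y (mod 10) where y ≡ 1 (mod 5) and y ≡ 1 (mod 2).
M = 5 × 2 = 10. M₁ = 2, y₁ ≡ 3 (mod 5). M₂ = 5, y₂ ≡ 1 (mod 2). y = 1×2×3 + 1×5×1 ≡ 1 (mod 10)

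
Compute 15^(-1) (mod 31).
15^(-1) ≡ 29 (mod 31). Verification: 15 × 29 = 435 ≡ 1 (mod 31)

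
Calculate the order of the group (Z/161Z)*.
132

Prime factorization: 161 = 7 × 23
Using the formula φ(n) = n × Π(1 - 1/p) for each prime factor p:
φ(161) = 161 × (1 - 1/7) × (1 - 1/23)
φ(161) = 132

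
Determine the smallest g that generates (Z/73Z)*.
5

A primitive root g modulo p has order p-1 = 72
Prime divisors of 72: [2, 3]
g is a primitive root iff g^(72/q) ≢ 1 (mod 73) for each prime divisor q
Testing small values:
  g = 2: 2^36 ≡ 1, 2^24 ≡ 64 (mod 73) → 2^36 ≡ 1, not primitive root
  g = 3: 3^36 ≡ 1, 3^24 ≡ 1 (mod 73) → 3^36 ≡ 1, not primitive root
  g = 4: 4^36 ≡ 1, 4^24 ≡ 8 (mod 73) → 4^36 ≡ 1, not primitive root
  g = 5: 5^36 ≡ 72, 5^24 ≡ 8 (mod 73) → none is 1, primitive root!
The smallest primitive root is 5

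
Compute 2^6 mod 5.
6 = 4 + 2 (binary 110). Repeated squaring mod 5: 2^1 ≡ 2; 2^2 ≡ 2² = 4 ≡ 4; 2^4 ≡ 4² = 16 ≡ 1. Multiply: 2^6 = 2^4 × 2^2 ≡ 1 × 4 (mod 5): 1 × 4 = 4 ≡ 4. So 2^6 ≡ 4 (mod 5).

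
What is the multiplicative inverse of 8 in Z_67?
42

Using Extended Euclidean Algorithm:
gcd(8, 67) = 1
Bezout coefficients: 8 × -25 + 67 × 3 = 1
So 8 × -25 ≡ 1 (mod 67)
The inverse is -25 mod 67 = 42
Verification: 8 × 42 = 336 = 5 × 67 + 1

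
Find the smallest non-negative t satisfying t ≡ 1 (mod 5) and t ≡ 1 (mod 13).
M = 5 × 13 = 65. M₁ = 13, y₁ ≡ 2 (mod 5). M₂ = 5, y₂ ≡ 8 (mod 13). t = 1×13×2 + 1×5×8 ≡ 1 (mod 65)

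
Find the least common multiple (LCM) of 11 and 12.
132

First find GCD(11, 12) using the Euclidean algorithm:
11 = 0 × 12 + 11
12 = 1 × 11 + 1
11 = 11 × 1 + 0
GCD(11, 12) = 1

LCM formula: LCM(a, b) = (a × b) / GCD(a, b)
LCM(11, 12) = (11 × 12) / 1
LCM(11, 12) = 132 / 1
LCM(11, 12) = 132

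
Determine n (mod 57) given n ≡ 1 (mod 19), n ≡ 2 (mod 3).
20

Using the Chinese Remainder Theorem:
M = product of moduli = 57
For equation 1: M_1 = 3, 3 ≡ 3 (mod 19), inverse of 3 mod 19 is 13 (check: 3 × 13 = 39 ≡ 1 (mod 19))
For equation 2: M_2 = 19, 19 ≡ 1 (mod 3), inverse of 19 mod 3 is 1 (check: 1 × 1 = 1 ≡ 1 (mod 3))
Combine: n ≡ Σ r_i×M_i×(M_i⁻¹ mod m_i) = 1×3×13 + 2×19×1 = 39 + 38 = 77
77 mod 57 = 20
n ≡ 20 (mod 57)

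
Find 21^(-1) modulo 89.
17

Using Extended Euclidean Algorithm:
gcd(21, 89) = 1
Bezout coefficients: 21 × 17 + 89 × -4 = 1
So 21 × 17 ≡ 1 (mod 89)
The inverse is 17 mod 89 = 17
Verification: 21 × 17 = 357 = 4 × 89 + 1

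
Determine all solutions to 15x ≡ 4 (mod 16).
12

Since gcd(15, 16) = 1 divides 4, a solution exists.
Multiply both sides by the inverse of 15 mod 16:
  15^(-1) mod 16 = 15
  x ≡ 15 × 4 ≡ 60 ≡ 12 (mod 16)
Verification: 15 × 12 = 180 = 11 × 16 + 4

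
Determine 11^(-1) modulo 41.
11^(-1) ≡ 15 (mod 41). Verification: 11 × 15 = 165 ≡ 1 (mod 41)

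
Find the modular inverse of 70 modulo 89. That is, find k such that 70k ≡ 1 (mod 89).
14

Using Extended Euclidean Algorithm:
gcd(70, 89) = 1
Bezout coefficients: 70 × 14 + 89 × -11 = 1
So 70 × 14 ≡ 1 (mod 89)
The inverse is 14 mod 89 = 14
Verification: 70 × 14 = 980 = 11 × 89 + 1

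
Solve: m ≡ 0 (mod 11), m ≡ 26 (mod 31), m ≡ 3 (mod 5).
M = 11 × 31 × 5 = 1705. M₁ = 155, y₁ ≡ 1 (mod 11). M₂ = 55, y₂ ≡ 22 (mod 31). M₃ = 341, y₃ ≡ 1 (mod 5). m = 0×155×1 + 26×55×22 + 3×341×1 ≡ 88 (mod 1705)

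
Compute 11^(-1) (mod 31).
11^(-1) ≡ 17 (mod 31). Verification: 11 × 17 = 187 ≡ 1 (mod 31)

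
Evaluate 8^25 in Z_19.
Using Fermat: 8^{18} ≡ 1 (mod 19). 25 ≡ 7 (mod 18). So 8^{25} ≡ 8^{7} ≡ 8 (mod 19)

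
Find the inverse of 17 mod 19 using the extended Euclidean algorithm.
Extended GCD: 17(9) + 19(-8) = 1. So 17^(-1) ≡ 9 ≡ 9 (mod 19). Verify: 17 × 9 = 153 ≡ 1 (mod 19)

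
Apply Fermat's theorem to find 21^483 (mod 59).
By Fermat: 21^{58} ≡ 1 (mod 59). 483 = 8×58 + 19. So 21^{483} ≡ 21^{19} ≡ 46 (mod 59)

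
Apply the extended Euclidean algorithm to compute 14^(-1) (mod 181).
Extended GCD: 14(13) + 181(-1) = 1. So 14^(-1) ≡ 13 ≡ 13 (mod 181). Verify: 14 × 13 = 182 ≡ 1 (mod 181)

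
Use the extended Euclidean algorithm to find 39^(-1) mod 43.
Extended GCD: 39(-11) + 43(10) = 1. So 39^(-1) ≡ 32 ≡ 32 (mod 43). Verify: 39 × 32 = 1248 ≡ 1 (mod 43)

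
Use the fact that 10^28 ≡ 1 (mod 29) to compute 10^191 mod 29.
By Fermat: 10^{28} ≡ 1 (mod 29). 191 = 6×28 + 23. So 10^{191} ≡ 10^{23} ≡ 11 (mod 29)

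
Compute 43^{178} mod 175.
99

Using successive squaring:
Binary expansion of 178: 10110010
Powers of 43 mod 175 (each is the square of the previous):
  43^1 ≡ 43 (mod 175)
  43^2 ≡ 43² = 1849 ≡ 99 (mod 175)
  43^4 ≡ 99² = 9801 ≡ 1 (mod 175)
  43^8 ≡ 1² = 1 ≡ 1 (mod 175)
  43^16 ≡ 1² = 1 ≡ 1 (mod 175)
  43^32 ≡ 1² = 1 ≡ 1 (mod 175)
  43^64 ≡ 1² = 1 ≡ 1 (mod 175)
  43^128 ≡ 1² = 1 ≡ 1 (mod 175)
178 = 128 + 32 + 16 + 2, so 43^178 = 43^128 × 43^32 × 43^16 × 43^2 ≡ 1 × 1 × 1 × 99 (mod 175)
Multiplying step by step:
  1 × 1 = 1 ≡ 1 (mod 175)
  1 × 1 = 1 ≡ 1 (mod 175)
  1 × 99 = 99 ≡ 99 (mod 175)
Result: 43^178 ≡ 99 (mod 175)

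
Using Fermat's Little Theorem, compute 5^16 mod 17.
By Fermat's Little Theorem, 5^{16} ≡ 1 (mod 17) since 17 is prime and gcd(5, 17) = 1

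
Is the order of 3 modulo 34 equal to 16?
Yes, ord_34(3) = 16.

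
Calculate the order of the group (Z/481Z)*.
432

Prime factorization: 481 = 13 × 37
Using the formula φ(n) = n × Π(1 - 1/p) for each prime factor p:
φ(481) = 481 × (1 - 1/13) × (1 - 1/37)
φ(481) = 432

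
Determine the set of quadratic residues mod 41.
QRs mod 41: {1, 2, 4, 5, 8, 9, 10, 16, 18, 20, 21, 23, 25, 31, 32, 33, 36, 37, 39, 40}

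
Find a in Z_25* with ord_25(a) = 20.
2 has order 20 mod 25 since 2^{20} ≡ 1 (mod 25) and no smaller power works.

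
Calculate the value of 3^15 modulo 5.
Using Fermat: 3^{4} ≡ 1 (mod 5). 15 ≡ 3 (mod 4). So 3^{15} ≡ 3^{3} ≡ 2 (mod 5)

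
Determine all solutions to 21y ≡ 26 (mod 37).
3

Since gcd(21, 37) = 1 divides 26, a solution exists.
Multiply both sides by the inverse of 21 mod 37:
  21^(-1) mod 37 = 30
  x ≡ 30 × 26 ≡ 780 ≡ 3 (mod 37)
Verification: 21 × 3 = 63 = 1 × 37 + 26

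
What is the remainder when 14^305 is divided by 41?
Using Fermat: 14^{40} ≡ 1 (mod 41). 305 ≡ 25 (mod 40). So 14^{305} ≡ 14^{25} ≡ 14 (mod 41)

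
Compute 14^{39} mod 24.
8

Using successive squaring:
Binary expansion of 39: 100111
Powers of 14 mod 24 (each is the square of the previous):
  14^1 ≡ 14 (mod 24)
  14^2 ≡ 14² = 196 ≡ 4 (mod 24)
  14^4 ≡ 4² = 16 ≡ 16 (mod 24)
  14^8 ≡ 16² = 256 ≡ 16 (mod 24)
  14^16 ≡ 16² = 256 ≡ 16 (mod 24)
  14^32 ≡ 16² = 256 ≡ 16 (mod 24)
39 = 32 + 4 + 2 + 1, so 14^39 = 14^32 × 14^4 × 14^2 × 14^1 ≡ 16 × 16 × 4 × 14 (mod 24)
Multiplying step by step:
  16 × 16 = 256 ≡ 16 (mod 24)
  16 × 4 = 64 ≡ 16 (mod 24)
  16 × 14 = 224 ≡ 8 (mod 24)
Result: 14^39 ≡ 8 (mod 24)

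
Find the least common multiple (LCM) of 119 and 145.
17255

First find GCD(119, 145) using the Euclidean algorithm:
119 = 0 × 145 + 119
145 = 1 × 119 + 26
119 = 4 × 26 + 15
26 = 1 × 15 + 11
15 = 1 × 11 + 4
11 = 2 × 4 + 3
4 = 1 × 3 + 1
3 = 3 × 1 + 0
GCD(119, 145) = 1

LCM formula: LCM(a, b) = (a × b) / GCD(a, b)
LCM(119, 145) = (119 × 145) / 1
LCM(119, 145) = 17255 / 1
LCM(119, 145) = 17255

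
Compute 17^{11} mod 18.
17

Using successive squaring:
Binary expansion of 11: 1011
Powers of 17 mod 18 (each is the square of the previous):
  17^1 ≡ 17 (mod 18)
  17^2 ≡ 17² = 289 ≡ 1 (mod 18)
  17^4 ≡ 1² = 1 ≡ 1 (mod 18)
  17^8 ≡ 1² = 1 ≡ 1 (mod 18)
11 = 8 + 2 + 1, so 17^11 = 17^8 × 17^2 × 17^1 ≡ 1 × 1 × 17 (mod 18)
Multiplying step by step:
  1 × 1 = 1 ≡ 1 (mod 18)
  1 × 17 = 17 ≡ 17 (mod 18)
Result: 17^11 ≡ 17 (mod 18)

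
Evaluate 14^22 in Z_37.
Using repeated squaring. 22 = 16 + 4 + 2 (binary 10110). Repeated squaring mod 37: 14^1 ≡ 14; 14^2 ≡ 14² = 196 ≡ 11; 14^4 ≡ 11² = 121 ≡ 10; 14^8 ≡ 10² = 100 ≡ 26; 14^16 ≡ 26² = 676 ≡ 10. Multiply: 14^22 = 14^16 × 14^4 × 14^2 ≡ 10 × 10 × 11 (mod 37): 10 × 10 = 100 ≡ 26; 26 × 11 = 286 ≡ 27. So 14^22 ≡ 27 (mod 37).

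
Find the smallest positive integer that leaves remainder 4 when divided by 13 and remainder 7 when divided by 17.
M = 13 × 17 = 221. M₁ = 17, y₁ ≡ 10 (mod 13). M₂ = 13, y₂ ≡ 4 (mod 17). n = 4×17×10 + 7×13×4 ≡ 160 (mod 221). The smallest positive such number is 160.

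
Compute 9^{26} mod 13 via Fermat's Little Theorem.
3

By Fermat's Little Theorem, a^(p-1) ≡ 1 (mod p) for prime p and gcd(a, p) = 1
Here p = 13, so 9^12 ≡ 1 (mod 13)
We can reduce the exponent: 26 mod 12 = 2
So 9^26 ≡ 9^2 (mod 13)
Computing: 9^2 mod 13 = 3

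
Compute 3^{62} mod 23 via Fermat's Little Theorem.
2

By Fermat's Little Theorem, a^(p-1) ≡ 1 (mod p) for prime p and gcd(a, p) = 1
Here p = 23, so 3^22 ≡ 1 (mod 23)
We can reduce the exponent: 62 mod 22 = 18
So 3^62 ≡ 3^18 (mod 23)
Computing: 3^18 mod 23 = 2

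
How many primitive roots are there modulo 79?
24

The number of primitive roots modulo p is φ(p-1) = φ(78)
φ(78) = 24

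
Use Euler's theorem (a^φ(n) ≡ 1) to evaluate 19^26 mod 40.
By Euler: 19^{16} ≡ 1 (mod 40) since gcd(19, 40) = 1. 26 = 1×16 + 10. So 19^{26} ≡ 19^{10} ≡ 1 (mod 40)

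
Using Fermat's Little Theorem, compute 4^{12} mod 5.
1

By Fermat's Little Theorem, a^(p-1) ≡ 1 (mod p) for prime p and gcd(a, p) = 1
Here p = 5, so 4^4 ≡ 1 (mod 5)
We can reduce the exponent: 12 mod 4 = 0
So 4^12 ≡ 4^0 (mod 5)
Computing: 4^0 mod 5 = 1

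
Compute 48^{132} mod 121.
27

Using successive squaring:
Binary expansion of 132: 10000100
Powers of 48 mod 121 (each is the square of the previous):
  48^1 ≡ 48 (mod 121)
  48^2 ≡ 48² = 2304 ≡ 5 (mod 121)
  48^4 ≡ 5² = 25 ≡ 25 (mod 121)
  48^8 ≡ 25² = 625 ≡ 20 (mod 121)
  48^16 ≡ 20² = 400 ≡ 37 (mod 121)
  48^32 ≡ 37² = 1369 ≡ 38 (mod 121)
  48^64 ≡ 38² = 1444 ≡ 113 (mod 121)
  48^128 ≡ 113² = 12769 ≡ 64 (mod 121)
132 = 128 + 4, so 48^132 = 48^128 × 48^4 ≡ 64 × 25 (mod 121)
Multiplying step by step:
  64 × 25 = 1600 ≡ 27 (mod 121)
Result: 48^132 ≡ 27 (mod 121)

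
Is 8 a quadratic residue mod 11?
By Euler's criterion: 8^{5} ≡ 10 (mod 11). Since this equals -1 (≡ 10), 8 is not a QR.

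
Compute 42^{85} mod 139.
42

Using successive squaring:
Binary expansion of 85: 1010101
Powers of 42 mod 139 (each is the square of the previous):
  42^1 ≡ 42 (mod 139)
  42^2 ≡ 42² = 1764 ≡ 96 (mod 139)
  42^4 ≡ 96² = 9216 ≡ 42 (mod 139)
  42^8 ≡ 42² = 1764 ≡ 96 (mod 139)
  42^16 ≡ 96² = 9216 ≡ 42 (mod 139)
  42^32 ≡ 42² = 1764 ≡ 96 (mod 139)
  42^64 ≡ 96² = 9216 ≡ 42 (mod 139)
85 = 64 + 16 + 4 + 1, so 42^85 = 42^64 × 42^16 × 42^4 × 42^1 ≡ 42 × 42 × 42 × 42 (mod 139)
Multiplying step by step:
  42 × 42 = 1764 ≡ 96 (mod 139)
  96 × 42 = 4032 ≡ 1 (mod 139)
  1 × 42 = 42 ≡ 42 (mod 139)
Result: 42^85 ≡ 42 (mod 139)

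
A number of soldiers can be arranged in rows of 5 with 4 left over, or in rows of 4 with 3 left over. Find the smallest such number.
M = 5 × 4 = 20. M₁ = 4, y₁ ≡ 4 (mod 5). M₂ = 5, y₂ ≡ 1 (mod 4). r = 4×4×4 + 3×5×1 ≡ 19 (mod 20). The smallest positive such number is 19.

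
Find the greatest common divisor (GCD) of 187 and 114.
1

Using the Euclidean algorithm:
187 = 1 × 114 + 73
114 = 1 × 73 + 41
73 = 1 × 41 + 32
41 = 1 × 32 + 9
32 = 3 × 9 + 5
9 = 1 × 5 + 4
5 = 1 × 4 + 1
4 = 4 × 1 + 0

GCD(187, 114) = 1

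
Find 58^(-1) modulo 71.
60

Using Extended Euclidean Algorithm:
gcd(58, 71) = 1
Bezout coefficients: 58 × -11 + 71 × 9 = 1
So 58 × -11 ≡ 1 (mod 71)
The inverse is -11 mod 71 = 60
Verification: 58 × 60 = 3480 = 49 × 71 + 1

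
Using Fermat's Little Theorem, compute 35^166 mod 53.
By Fermat: 35^{52} ≡ 1 (mod 53). 166 = 3×52 + 10. So 35^{166} ≡ 35^{10} ≡ 38 (mod 53)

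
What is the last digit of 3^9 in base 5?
9 = 8 + 1 (binary 1001). Repeated squaring mod 5: 3^1 ≡ 3; 3^2 ≡ 3² = 9 ≡ 4; 3^4 ≡ 4² = 16 ≡ 1; 3^8 ≡ 1² = 1 ≡ 1. Multiply: 3^9 = 3^8 × 3^1 ≡ 1 × 3 (mod 5): 1 × 3 = 3 ≡ 3. So 3^9 ≡ 3 (mod 5).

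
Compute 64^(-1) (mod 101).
30

Using Extended Euclidean Algorithm:
gcd(64, 101) = 1
Bezout coefficients: 64 × 30 + 101 × -19 = 1
So 64 × 30 ≡ 1 (mod 101)
The inverse is 30 mod 101 = 30
Verification: 64 × 30 = 1920 = 19 × 101 + 1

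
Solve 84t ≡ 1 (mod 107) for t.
93

Using Extended Euclidean Algorithm:
gcd(84, 107) = 1
Bezout coefficients: 84 × -14 + 107 × 11 = 1
So 84 × -14 ≡ 1 (mod 107)
The inverse is -14 mod 107 = 93
Verification: 84 × 93 = 7812 = 73 × 107 + 1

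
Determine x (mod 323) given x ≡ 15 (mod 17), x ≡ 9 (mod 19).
66

Using the Chinese Remainder Theorem:
M = product of moduli = 323
For equation 1: M_1 = 19, 19 ≡ 2 (mod 17), inverse of 19 mod 17 is 9 (check: 2 × 9 = 18 ≡ 1 (mod 17))
For equation 2: M_2 = 17, 17 ≡ 17 (mod 19), inverse of 17 mod 19 is 9 (check: 17 × 9 = 153 ≡ 1 (mod 19))
Combine: x ≡ Σ r_i×M_i×(M_i⁻¹ mod m_i) = 15×19×9 + 9×17×9 = 2565 + 1377 = 3942
3942 mod 323 = 66
x ≡ 66 (mod 323)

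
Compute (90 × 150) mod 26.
6

(90 × 150) = 13500
13500 mod 26 = 6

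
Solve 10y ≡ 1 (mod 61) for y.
10^(-1) ≡ 55 (mod 61). Verification: 10 × 55 = 550 ≡ 1 (mod 61)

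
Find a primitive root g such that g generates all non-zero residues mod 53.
p - 1 = 52 has prime divisors 2, 13. h is a primitive root mod 53 iff h^(52/q) ≢ 1 (mod 53) for each such q.
h = 2: 2^26 ≡ 52, 2^4 ≡ 16 (mod 53); none is 1, so 2 has order 52 and is a primitive root.
The smallest primitive root mod 53 is g = 2.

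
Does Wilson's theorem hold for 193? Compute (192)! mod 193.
(192)! mod 193 = 192. Since this equals -1 (mod 193), Wilson confirms 193 is prime.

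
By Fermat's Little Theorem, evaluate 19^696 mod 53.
By Fermat: 19^{52} ≡ 1 (mod 53). 696 ≡ 20 (mod 52). So 19^{696} ≡ 19^{20} ≡ 15 (mod 53)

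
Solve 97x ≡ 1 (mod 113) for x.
7

Using Extended Euclidean Algorithm:
gcd(97, 113) = 1
Bezout coefficients: 97 × 7 + 113 × -6 = 1
So 97 × 7 ≡ 1 (mod 113)
The inverse is 7 mod 113 = 7
Verification: 97 × 7 = 679 = 6 × 113 + 1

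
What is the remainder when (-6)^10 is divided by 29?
(-6) ≡ 23 (mod 29). 10 = 8 + 2 (binary 1010). Repeated squaring mod 29: 23^1 ≡ 23; 23^2 ≡ 23² = 529 ≡ 7; 23^4 ≡ 7² = 49 ≡ 20; 23^8 ≡ 20² = 400 ≡ 23. Multiply: (-6)^10 ≡ 23^8 × 23^2 ≡ 23 × 7 (mod 29): 23 × 7 = 161 ≡ 16. So (-6)^10 ≡ 16 (mod 29).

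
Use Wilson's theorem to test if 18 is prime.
(17)! mod 18 = 0. Since 0 ≢ -1 (mod 18), 18 is not prime.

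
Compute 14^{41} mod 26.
14

Using successive squaring:
Binary expansion of 41: 101001
Powers of 14 mod 26 (each is the square of the previous):
  14^1 ≡ 14 (mod 26)
  14^2 ≡ 14² = 196 ≡ 14 (mod 26)
  14^4 ≡ 14² = 196 ≡ 14 (mod 26)
  14^8 ≡ 14² = 196 ≡ 14 (mod 26)
  14^16 ≡ 14² = 196 ≡ 14 (mod 26)
  14^32 ≡ 14² = 196 ≡ 14 (mod 26)
41 = 32 + 8 + 1, so 14^41 = 14^32 × 14^8 × 14^1 ≡ 14 × 14 × 14 (mod 26)
Multiplying step by step:
  14 × 14 = 196 ≡ 14 (mod 26)
  14 × 14 = 196 ≡ 14 (mod 26)
Result: 14^41 ≡ 14 (mod 26)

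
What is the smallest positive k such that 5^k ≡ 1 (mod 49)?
Powers of 5 mod 49: 5^1≡5, 5^2≡25, 5^3≡27, 5^4≡37, 5^5≡38, 5^6≡43, 5^7≡19, 5^8≡46, 5^9≡34, 5^10≡23, 5^11≡17, 5^12≡36, 5^13≡33, 5^14≡18, 5^15≡41, 5^16≡9, 5^17≡45, 5^18≡29, 5^19≡47, 5^20≡39, 5^21≡48, 5^22≡44, 5^23≡24, 5^24≡22, 5^25≡12, 5^26≡11, 5^27≡6, 5^28≡30, 5^29≡3, 5^30≡15, 5^31≡26, 5^32≡32, 5^33≡13, 5^34≡16, 5^35≡31, 5^36≡8, 5^37≡40, 5^38≡4, 5^39≡20, 5^40≡2, 5^41≡10, 5^42≡1. Order = 42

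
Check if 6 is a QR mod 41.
By Euler's criterion: 6^{20} ≡ 40 (mod 41). Since this equals -1 (≡ 40), 6 is not a QR.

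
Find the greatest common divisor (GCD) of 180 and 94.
2

Using the Euclidean algorithm:
180 = 1 × 94 + 86
94 = 1 × 86 + 8
86 = 10 × 8 + 6
8 = 1 × 6 + 2
6 = 3 × 2 + 0

GCD(180, 94) = 2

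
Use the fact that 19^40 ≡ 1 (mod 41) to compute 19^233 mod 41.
By Fermat: 19^{40} ≡ 1 (mod 41). 233 = 5×40 + 33. So 19^{233} ≡ 19^{33} ≡ 26 (mod 41)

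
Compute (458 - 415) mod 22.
21

(458 - 415) = 43
43 mod 22 = 21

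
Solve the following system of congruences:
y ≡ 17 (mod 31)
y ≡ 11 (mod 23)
172

Using the Chinese Remainder Theorem:
M = product of moduli = 713
For equation 1: M_1 = 23, 23 ≡ 23 (mod 31), inverse of 23 mod 31 is 27 (check: 23 × 27 = 621 ≡ 1 (mod 31))
For equation 2: M_2 = 31, 31 ≡ 8 (mod 23), inverse of 31 mod 23 is 3 (check: 8 × 3 = 24 ≡ 1 (mod 23))
Combine: y ≡ Σ r_i×M_i×(M_i⁻¹ mod m_i) = 17×23×27 + 11×31×3 = 10557 + 1023 = 11580
11580 mod 713 = 172
y ≡ 172 (mod 713)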